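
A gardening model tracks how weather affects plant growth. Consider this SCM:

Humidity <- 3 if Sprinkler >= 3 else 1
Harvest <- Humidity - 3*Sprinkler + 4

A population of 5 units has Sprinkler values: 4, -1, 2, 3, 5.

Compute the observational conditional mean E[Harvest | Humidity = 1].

E[Harvest|Humidity=1] averages over only the 2 units with Humidity=1 (Sprinkler = -1, 2): Harvest = 8, -1, mean 3.5.

3.5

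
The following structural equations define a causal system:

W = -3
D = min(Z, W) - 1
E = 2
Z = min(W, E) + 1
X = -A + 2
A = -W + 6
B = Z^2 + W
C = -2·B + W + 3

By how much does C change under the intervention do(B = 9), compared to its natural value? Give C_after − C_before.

-16

Under do(B=9), the mechanism B = Z^2 + W is discarded; B is fixed at 9.
C = -2·B + W + 3  [with B=9, W=-3]  = -18
Without intervention: Z = min(W, E) + 1  [with W=-3, E=2]  = -2; B = Z^2 + W  [with Z=-2, W=-3]  = 1; C = -2·B + W + 3  [with B=1, W=-3]  = -2.
Change = -18 − (-2) = -16.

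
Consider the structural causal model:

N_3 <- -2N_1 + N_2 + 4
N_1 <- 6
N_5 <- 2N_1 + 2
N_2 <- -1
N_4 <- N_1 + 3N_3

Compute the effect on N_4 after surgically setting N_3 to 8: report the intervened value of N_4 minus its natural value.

The intervention breaks the incoming arrows to N_3: N_3 <- -2N_1 + N_2 + 4 no longer applies, and N_3 = 8.
N_4 = N_1 + 3N_3  [with N_1=6, N_3=8]  = 30
Without intervention: N_3 = -2N_1 + N_2 + 4  [with N_1=6, N_2=-1]  = -9; N_4 = N_1 + 3N_3  [with N_1=6, N_3=-9]  = -21.
Change = 30 − (-21) = 51.

51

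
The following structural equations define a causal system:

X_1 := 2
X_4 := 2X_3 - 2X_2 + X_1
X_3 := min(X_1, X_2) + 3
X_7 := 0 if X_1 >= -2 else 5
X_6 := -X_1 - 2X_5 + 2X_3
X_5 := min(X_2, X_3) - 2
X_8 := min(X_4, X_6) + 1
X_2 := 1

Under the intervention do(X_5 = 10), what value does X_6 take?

The intervention breaks the incoming arrows to X_5: X_5 := min(X_2, X_3) - 2 no longer applies, and X_5 = 10.
X_3 = min(X_1, X_2) + 3  [with X_1=2, X_2=1]  = 4
X_6 = -X_1 - 2X_5 + 2X_3  [with X_1=2, X_5=10, X_3=4]  = -14

-14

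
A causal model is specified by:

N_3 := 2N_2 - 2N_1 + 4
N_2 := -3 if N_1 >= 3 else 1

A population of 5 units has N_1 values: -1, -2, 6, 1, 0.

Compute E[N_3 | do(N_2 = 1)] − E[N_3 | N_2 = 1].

-2.6

Under do(N_2=1), N_2's equation is replaced by N_2=1 for every unit. Per-unit N_3: 8, 10, -6, 4, 6. Mean = 4.4.
Observing N_2=1 restricts to units where N_2's equation naturally yields 1: N_1 ∈ {-1, -2, 1, 0}. In that subpopulation N_3 = 8, 10, 4, 6, mean 7.
Difference = 4.4 − 7 = -2.6.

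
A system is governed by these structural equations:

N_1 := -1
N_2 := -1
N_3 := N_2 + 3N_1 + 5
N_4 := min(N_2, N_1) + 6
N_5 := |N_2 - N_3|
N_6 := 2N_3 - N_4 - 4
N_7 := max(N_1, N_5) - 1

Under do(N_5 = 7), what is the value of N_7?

Under do(N_5=7), the mechanism N_5 := |N_2 - N_3| is discarded; N_5 is fixed at 7.
N_7 = max(N_1, N_5) - 1  [with N_1=-1, N_5=7]  = 6

6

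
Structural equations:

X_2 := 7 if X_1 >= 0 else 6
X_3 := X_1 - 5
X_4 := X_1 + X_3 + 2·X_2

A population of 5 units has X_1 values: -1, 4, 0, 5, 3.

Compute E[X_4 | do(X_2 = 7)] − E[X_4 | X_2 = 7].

do(X_2=7) breaks X_2's dependence on X_1. With X_2=7 fixed, X_4 across the units is 7, 17, 9, 19, 15, mean 13.4.
Observing X_2=7 restricts to units where X_2's equation naturally yields 7: X_1 ∈ {4, 0, 5, 3}. In that subpopulation X_4 = 17, 9, 19, 15, mean 15.
Difference = 13.4 − 15 = -1.6.

-1.6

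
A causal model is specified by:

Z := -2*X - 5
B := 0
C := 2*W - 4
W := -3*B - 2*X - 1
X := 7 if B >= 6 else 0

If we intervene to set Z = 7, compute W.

-1

do(Z=7) replaces the equation Z := -2*X - 5 with the constant Z = 7.
W is not downstream of the intervention, so its value is determined by the original equations.
X = 7 if B >= 6 else 0  [with B=0]  = 0
W = -3*B - 2*X - 1  [with B=0, X=0]  = -1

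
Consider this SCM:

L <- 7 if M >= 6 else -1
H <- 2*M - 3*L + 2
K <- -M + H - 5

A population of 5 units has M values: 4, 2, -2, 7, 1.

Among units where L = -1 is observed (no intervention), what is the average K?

1.25

E[K|L=-1] averages over only the 4 units with L=-1 (M = 4, 2, -2, 1): K = 4, 2, -2, 1, mean 1.25.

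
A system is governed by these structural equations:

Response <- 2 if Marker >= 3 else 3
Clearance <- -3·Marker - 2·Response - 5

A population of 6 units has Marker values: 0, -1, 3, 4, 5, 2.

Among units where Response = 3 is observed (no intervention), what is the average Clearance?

Observing Response=3 restricts to units where Response's equation naturally yields 3: Marker ∈ {0, -1, 2}. In that subpopulation Clearance = -11, -8, -17, mean -12.

-12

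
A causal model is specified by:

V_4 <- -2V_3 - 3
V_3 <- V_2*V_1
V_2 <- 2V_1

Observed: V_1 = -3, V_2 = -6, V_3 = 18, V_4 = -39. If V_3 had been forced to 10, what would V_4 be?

The intervention breaks the incoming arrows to V_3: V_3 <- V_2*V_1 no longer applies, and V_3 = 10.
V_4 = -2V_3 - 3  [with V_3=10]  = -23

-23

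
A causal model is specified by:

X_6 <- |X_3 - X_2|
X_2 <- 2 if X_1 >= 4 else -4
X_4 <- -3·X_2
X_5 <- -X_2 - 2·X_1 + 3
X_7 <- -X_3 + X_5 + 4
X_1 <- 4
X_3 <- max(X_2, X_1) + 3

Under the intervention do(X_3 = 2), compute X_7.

The intervention breaks the incoming arrows to X_3: X_3 <- max(X_2, X_1) + 3 no longer applies, and X_3 = 2.
X_2 = 2 if X_1 >= 4 else -4  [with X_1=4]  = 2
X_5 = -X_2 - 2·X_1 + 3  [with X_2=2, X_1=4]  = -7
X_7 = -X_3 + X_5 + 4  [with X_3=2, X_5=-7]  = -5

-5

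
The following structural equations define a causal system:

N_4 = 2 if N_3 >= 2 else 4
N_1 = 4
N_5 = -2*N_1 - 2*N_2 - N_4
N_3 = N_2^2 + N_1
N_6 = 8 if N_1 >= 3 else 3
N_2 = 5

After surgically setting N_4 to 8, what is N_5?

Intervening sets N_4 = 8 and removes its equation (N_4 = 2 if N_3 >= 2 else 4).
N_5 = -2*N_1 - 2*N_2 - N_4  [with N_1=4, N_2=5, N_4=8]  = -26

-26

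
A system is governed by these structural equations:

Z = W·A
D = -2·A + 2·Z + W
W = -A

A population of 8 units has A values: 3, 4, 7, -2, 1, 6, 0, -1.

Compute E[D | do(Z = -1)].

-8.75

do(Z=-1) breaks Z's dependence on A. With Z=-1 fixed, D across the units is -11, -14, -23, 4, -5, -20, -2, 1, mean -8.75.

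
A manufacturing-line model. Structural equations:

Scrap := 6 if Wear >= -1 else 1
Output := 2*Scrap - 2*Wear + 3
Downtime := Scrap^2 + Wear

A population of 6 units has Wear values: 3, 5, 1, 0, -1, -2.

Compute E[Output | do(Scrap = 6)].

The intervention sets Scrap=6 in all 6 units regardless of Wear. Recomputing Output per unit gives 9, 5, 13, 15, 17, 19; average 13.

13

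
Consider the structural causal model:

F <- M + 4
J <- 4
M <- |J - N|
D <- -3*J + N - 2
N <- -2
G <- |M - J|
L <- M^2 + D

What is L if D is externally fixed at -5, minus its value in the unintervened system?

11

The intervention breaks the incoming arrows to D: D <- -3*J + N - 2 no longer applies, and D = -5.
M = |J - N|  [with J=4, N=-2]  = 6
L = M^2 + D  [with M=6, D=-5]  = 31
Without intervention: D = -3*J + N - 2  [with J=4, N=-2]  = -16; M = |J - N|  [with J=4, N=-2]  = 6; L = M^2 + D  [with M=6, D=-16]  = 20.
Change = 31 − 20 = 11.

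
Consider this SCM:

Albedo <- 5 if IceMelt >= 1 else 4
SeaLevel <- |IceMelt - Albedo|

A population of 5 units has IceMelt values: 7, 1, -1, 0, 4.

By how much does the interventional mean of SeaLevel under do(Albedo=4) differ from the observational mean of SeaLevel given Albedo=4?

-1.5

Every unit gets Albedo=4 under the intervention. SeaLevel values become 3, 3, 5, 4, 0; E[SeaLevel|do(Albedo=4)] = 3.
Observing Albedo=4 restricts to units where Albedo's equation naturally yields 4: IceMelt ∈ {-1, 0}. In that subpopulation SeaLevel = 5, 4, mean 4.5.
Difference = 3 − 4.5 = -1.5.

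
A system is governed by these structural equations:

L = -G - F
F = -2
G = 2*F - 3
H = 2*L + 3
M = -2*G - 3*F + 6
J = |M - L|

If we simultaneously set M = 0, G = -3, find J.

5

The joint intervention fixes M = 0, G = -3, removing each variable's own equation.
L = -G - F  [with G=-3, F=-2]  = 5
J = |M - L|  [with M=0, L=5]  = 5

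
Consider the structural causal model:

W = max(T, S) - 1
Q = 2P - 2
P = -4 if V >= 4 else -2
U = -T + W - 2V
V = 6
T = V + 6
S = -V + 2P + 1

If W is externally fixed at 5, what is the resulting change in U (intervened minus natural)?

The intervention breaks the incoming arrows to W: W = max(T, S) - 1 no longer applies, and W = 5.
T = V + 6  [with V=6]  = 12
U = -T + W - 2V  [with T=12, W=5, V=6]  = -19
Without intervention: P = -4 if V >= 4 else -2  [with V=6]  = -4; S = -V + 2P + 1  [with V=6, P=-4]  = -13; T = V + 6  [with V=6]  = 12; W = max(T, S) - 1  [with T=12, S=-13]  = 11; U = -T + W - 2V  [with T=12, W=11, V=6]  = -13.
Change = -19 − (-13) = -6.

-6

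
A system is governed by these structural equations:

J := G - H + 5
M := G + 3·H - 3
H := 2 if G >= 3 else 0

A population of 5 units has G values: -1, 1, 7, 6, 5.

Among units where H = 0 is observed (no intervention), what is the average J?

5

Conditioning on H=0 selects the 2 unit(s) with G ∈ {-1, 1}. Their J values: 4, 6. Mean = 5.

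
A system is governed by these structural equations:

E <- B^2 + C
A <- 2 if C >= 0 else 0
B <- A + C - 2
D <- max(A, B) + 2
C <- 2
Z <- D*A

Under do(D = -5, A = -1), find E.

The joint intervention fixes D = -5, A = -1, removing each variable's own equation.
B = A + C - 2  [with A=-1, C=2]  = -1
E = B^2 + C  [with B=-1, C=2]  = 3

3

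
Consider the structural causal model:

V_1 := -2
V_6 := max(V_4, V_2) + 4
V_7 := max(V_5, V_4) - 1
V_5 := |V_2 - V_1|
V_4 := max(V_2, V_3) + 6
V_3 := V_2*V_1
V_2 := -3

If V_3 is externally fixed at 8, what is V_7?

13

The intervention breaks the incoming arrows to V_3: V_3 := V_2*V_1 no longer applies, and V_3 = 8.
V_4 = max(V_2, V_3) + 6  [with V_2=-3, V_3=8]  = 14
V_5 = |V_2 - V_1|  [with V_2=-3, V_1=-2]  = 1
V_7 = max(V_5, V_4) - 1  [with V_5=1, V_4=14]  = 13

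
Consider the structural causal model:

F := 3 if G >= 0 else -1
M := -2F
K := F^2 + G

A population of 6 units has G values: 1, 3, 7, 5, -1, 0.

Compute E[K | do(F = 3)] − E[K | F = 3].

Under do(F=3), F's equation is replaced by F=3 for every unit. Per-unit K: 10, 12, 16, 14, 8, 9. Mean = 11.5.
Conditioning on F=3 selects the 5 unit(s) with G ∈ {1, 3, 7, 5, 0}. Their K values: 10, 12, 16, 14, 9. Mean = 12.2.
Difference = 11.5 − 12.2 = -0.7.

-0.7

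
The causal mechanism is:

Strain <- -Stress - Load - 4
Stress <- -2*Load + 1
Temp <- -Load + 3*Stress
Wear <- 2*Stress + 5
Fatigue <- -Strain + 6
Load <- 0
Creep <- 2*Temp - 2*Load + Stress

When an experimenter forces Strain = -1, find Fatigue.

The intervention breaks the incoming arrows to Strain: Strain <- -Stress - Load - 4 no longer applies, and Strain = -1.
Fatigue = -Strain + 6  [with Strain=-1]  = 7

7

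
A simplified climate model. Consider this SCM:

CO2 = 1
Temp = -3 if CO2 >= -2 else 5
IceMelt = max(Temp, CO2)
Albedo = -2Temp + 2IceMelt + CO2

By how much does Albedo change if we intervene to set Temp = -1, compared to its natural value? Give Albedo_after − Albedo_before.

-4

Under do(Temp=-1), the mechanism Temp = -3 if CO2 >= -2 else 5 is discarded; Temp is fixed at -1.
IceMelt = max(Temp, CO2)  [with Temp=-1, CO2=1]  = 1
Albedo = -2Temp + 2IceMelt + CO2  [with Temp=-1, IceMelt=1, CO2=1]  = 5
Without intervention: Temp = -3 if CO2 >= -2 else 5  [with CO2=1]  = -3; IceMelt = max(Temp, CO2)  [with Temp=-3, CO2=1]  = 1; Albedo = -2Temp + 2IceMelt + CO2  [with Temp=-3, IceMelt=1, CO2=1]  = 9.
Change = 5 − 9 = -4.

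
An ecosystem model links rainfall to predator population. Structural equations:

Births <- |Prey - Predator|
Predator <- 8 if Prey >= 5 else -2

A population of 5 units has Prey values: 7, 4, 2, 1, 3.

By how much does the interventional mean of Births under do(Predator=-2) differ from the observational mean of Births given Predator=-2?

do(Predator=-2) breaks Predator's dependence on Prey. With Predator=-2 fixed, Births across the units is 9, 6, 4, 3, 5, mean 5.4.
Conditioning on Predator=-2 selects the 4 unit(s) with Prey ∈ {4, 2, 1, 3}. Their Births values: 6, 4, 3, 5. Mean = 4.5.
Difference = 5.4 − 4.5 = 0.9.

0.9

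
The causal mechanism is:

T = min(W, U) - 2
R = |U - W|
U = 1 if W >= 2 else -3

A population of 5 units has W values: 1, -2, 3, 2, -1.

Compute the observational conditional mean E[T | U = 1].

-1

Observing U=1 restricts to units where U's equation naturally yields 1: W ∈ {3, 2}. In that subpopulation T = -1, -1, mean -1.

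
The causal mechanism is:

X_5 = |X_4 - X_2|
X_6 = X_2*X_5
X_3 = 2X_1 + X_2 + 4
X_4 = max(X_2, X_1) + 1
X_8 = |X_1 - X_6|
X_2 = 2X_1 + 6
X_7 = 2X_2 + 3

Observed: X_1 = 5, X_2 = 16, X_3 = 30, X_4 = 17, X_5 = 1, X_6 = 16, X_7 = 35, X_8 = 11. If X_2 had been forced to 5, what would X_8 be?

do(X_2=5) replaces the equation X_2 = 2X_1 + 6 with the constant X_2 = 5.
X_4 = max(X_2, X_1) + 1  [with X_2=5, X_1=5]  = 6
X_5 = |X_4 - X_2|  [with X_4=6, X_2=5]  = 1
X_6 = X_2*X_5  [with X_2=5, X_5=1]  = 5
X_8 = |X_1 - X_6|  [with X_1=5, X_6=5]  = 0

0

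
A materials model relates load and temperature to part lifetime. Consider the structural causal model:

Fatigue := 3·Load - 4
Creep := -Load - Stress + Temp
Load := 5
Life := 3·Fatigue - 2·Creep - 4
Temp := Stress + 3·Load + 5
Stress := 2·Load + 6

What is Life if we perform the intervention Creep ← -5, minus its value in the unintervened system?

40

Under do(Creep=-5), the mechanism Creep := -Load - Stress + Temp is discarded; Creep is fixed at -5.
Fatigue = 3·Load - 4  [with Load=5]  = 11
Life = 3·Fatigue - 2·Creep - 4  [with Fatigue=11, Creep=-5]  = 39
Without intervention: Stress = 2·Load + 6  [with Load=5]  = 16; Temp = Stress + 3·Load + 5  [with Stress=16, Load=5]  = 36; Creep = -Load - Stress + Temp  [with Load=5, Stress=16, Temp=36]  = 15; Fatigue = 3·Load - 4  [with Load=5]  = 11; Life = 3·Fatigue - 2·Creep - 4  [with Fatigue=11, Creep=15]  = -1.
Change = 39 − (-1) = 40.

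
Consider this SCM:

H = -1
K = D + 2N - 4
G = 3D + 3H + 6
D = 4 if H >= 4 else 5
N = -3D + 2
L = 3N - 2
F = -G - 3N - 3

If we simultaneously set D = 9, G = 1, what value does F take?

71

Under do(D = 9, G = 1), each intervened variable's structural equation is replaced by its fixed value.
N = -3D + 2  [with D=9]  = -25
F = -G - 3N - 3  [with G=1, N=-25]  = 71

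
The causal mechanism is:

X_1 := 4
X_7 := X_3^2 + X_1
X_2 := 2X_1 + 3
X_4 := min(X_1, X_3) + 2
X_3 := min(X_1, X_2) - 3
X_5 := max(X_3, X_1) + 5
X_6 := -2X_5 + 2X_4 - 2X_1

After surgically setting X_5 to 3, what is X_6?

-8

The intervention breaks the incoming arrows to X_5: X_5 := max(X_3, X_1) + 5 no longer applies, and X_5 = 3.
X_2 = 2X_1 + 3  [with X_1=4]  = 11
X_3 = min(X_1, X_2) - 3  [with X_1=4, X_2=11]  = 1
X_4 = min(X_1, X_3) + 2  [with X_1=4, X_3=1]  = 3
X_6 = -2X_5 + 2X_4 - 2X_1  [with X_5=3, X_4=3, X_1=4]  = -8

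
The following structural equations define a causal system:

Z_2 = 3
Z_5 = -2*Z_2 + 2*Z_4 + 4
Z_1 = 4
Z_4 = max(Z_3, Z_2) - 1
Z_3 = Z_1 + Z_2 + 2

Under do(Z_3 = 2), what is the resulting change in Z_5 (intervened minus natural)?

-12

do(Z_3=2) replaces the equation Z_3 = Z_1 + Z_2 + 2 with the constant Z_3 = 2.
Z_4 = max(Z_3, Z_2) - 1  [with Z_3=2, Z_2=3]  = 2
Z_5 = -2*Z_2 + 2*Z_4 + 4  [with Z_2=3, Z_4=2]  = 2
Without intervention: Z_3 = Z_1 + Z_2 + 2  [with Z_1=4, Z_2=3]  = 9; Z_4 = max(Z_3, Z_2) - 1  [with Z_3=9, Z_2=3]  = 8; Z_5 = -2*Z_2 + 2*Z_4 + 4  [with Z_2=3, Z_4=8]  = 14.
Change = 2 − 14 = -12.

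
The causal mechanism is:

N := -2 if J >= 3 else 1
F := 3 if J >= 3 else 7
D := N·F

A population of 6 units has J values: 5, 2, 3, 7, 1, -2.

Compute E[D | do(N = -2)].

The intervention sets N=-2 in all 6 units regardless of J. Recomputing D per unit gives -6, -14, -6, -6, -14, -14; average -10.

-10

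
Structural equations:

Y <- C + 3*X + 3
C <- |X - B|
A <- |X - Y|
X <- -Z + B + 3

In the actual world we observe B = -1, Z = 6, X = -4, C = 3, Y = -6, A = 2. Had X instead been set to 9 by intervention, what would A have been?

The intervention breaks the incoming arrows to X: X <- -Z + B + 3 no longer applies, and X = 9.
C = |X - B|  [with X=9, B=-1]  = 10
Y = C + 3*X + 3  [with C=10, X=9]  = 40
A = |X - Y|  [with X=9, Y=40]  = 31

31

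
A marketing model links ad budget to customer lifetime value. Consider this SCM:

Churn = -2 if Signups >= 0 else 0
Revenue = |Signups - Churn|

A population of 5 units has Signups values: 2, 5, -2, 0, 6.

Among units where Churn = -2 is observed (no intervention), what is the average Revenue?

5.25

Observing Churn=-2 restricts to units where Churn's equation naturally yields -2: Signups ∈ {2, 5, 0, 6}. In that subpopulation Revenue = 4, 7, 2, 8, mean 5.25.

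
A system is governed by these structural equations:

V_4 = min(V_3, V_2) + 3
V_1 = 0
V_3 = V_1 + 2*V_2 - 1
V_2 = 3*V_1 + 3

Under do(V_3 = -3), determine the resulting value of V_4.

The intervention breaks the incoming arrows to V_3: V_3 = V_1 + 2*V_2 - 1 no longer applies, and V_3 = -3.
V_2 = 3*V_1 + 3  [with V_1=0]  = 3
V_4 = min(V_3, V_2) + 3  [with V_3=-3, V_2=3]  = 0

0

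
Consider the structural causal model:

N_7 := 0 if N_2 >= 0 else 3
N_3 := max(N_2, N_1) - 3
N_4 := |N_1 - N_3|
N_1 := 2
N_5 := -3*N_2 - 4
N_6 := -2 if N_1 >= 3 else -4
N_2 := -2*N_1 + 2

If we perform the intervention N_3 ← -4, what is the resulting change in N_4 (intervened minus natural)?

The intervention breaks the incoming arrows to N_3: N_3 := max(N_2, N_1) - 3 no longer applies, and N_3 = -4.
N_4 = |N_1 - N_3|  [with N_1=2, N_3=-4]  = 6
Without intervention: N_2 = -2*N_1 + 2  [with N_1=2]  = -2; N_3 = max(N_2, N_1) - 3  [with N_2=-2, N_1=2]  = -1; N_4 = |N_1 - N_3|  [with N_1=2, N_3=-1]  = 3.
Change = 6 − 3 = 3.

3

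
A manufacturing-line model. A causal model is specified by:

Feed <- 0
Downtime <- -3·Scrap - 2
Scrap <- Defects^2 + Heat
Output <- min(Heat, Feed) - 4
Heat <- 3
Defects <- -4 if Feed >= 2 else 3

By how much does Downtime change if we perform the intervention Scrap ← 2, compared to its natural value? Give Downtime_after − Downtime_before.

Under do(Scrap=2), the mechanism Scrap <- Defects^2 + Heat is discarded; Scrap is fixed at 2.
Downtime = -3·Scrap - 2  [with Scrap=2]  = -8
Without intervention: Defects = -4 if Feed >= 2 else 3  [with Feed=0]  = 3; Scrap = Defects^2 + Heat  [with Defects=3, Heat=3]  = 12; Downtime = -3·Scrap - 2  [with Scrap=12]  = -38.
Change = -8 − (-38) = 30.

30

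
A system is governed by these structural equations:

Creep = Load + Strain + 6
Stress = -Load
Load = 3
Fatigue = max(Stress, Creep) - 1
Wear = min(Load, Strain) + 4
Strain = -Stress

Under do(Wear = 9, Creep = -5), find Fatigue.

Setting Wear = 9, Creep = -5 by intervention discards those variables' equations.
Stress = -Load  [with Load=3]  = -3
Fatigue = max(Stress, Creep) - 1  [with Stress=-3, Creep=-5]  = -4

-4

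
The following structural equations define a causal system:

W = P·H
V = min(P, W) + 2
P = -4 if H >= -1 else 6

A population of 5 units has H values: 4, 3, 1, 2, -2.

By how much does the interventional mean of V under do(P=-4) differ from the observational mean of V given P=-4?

1.2

Under do(P=-4), P's equation is replaced by P=-4 for every unit. Per-unit V: -14, -10, -2, -6, -2. Mean = -6.8.
E[V|P=-4] averages over only the 4 units with P=-4 (H = 4, 3, 1, 2): V = -14, -10, -2, -6, mean -8.
Difference = -6.8 − (-8) = 1.2.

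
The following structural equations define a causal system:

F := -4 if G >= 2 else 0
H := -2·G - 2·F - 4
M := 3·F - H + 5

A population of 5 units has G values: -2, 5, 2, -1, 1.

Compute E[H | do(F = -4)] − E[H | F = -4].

do(F=-4) breaks F's dependence on G. With F=-4 fixed, H across the units is 8, -6, 0, 6, 2, mean 2.
Observing F=-4 restricts to units where F's equation naturally yields -4: G ∈ {5, 2}. In that subpopulation H = -6, 0, mean -3.
Difference = 2 − (-3) = 5.

5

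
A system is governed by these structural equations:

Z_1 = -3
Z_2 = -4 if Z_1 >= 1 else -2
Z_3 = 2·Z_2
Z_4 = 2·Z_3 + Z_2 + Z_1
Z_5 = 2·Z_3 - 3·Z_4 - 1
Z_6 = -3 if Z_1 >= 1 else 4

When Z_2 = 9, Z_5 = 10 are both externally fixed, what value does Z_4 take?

The joint intervention fixes Z_2 = 9, Z_5 = 10, removing each variable's own equation.
Z_3 = 2·Z_2  [with Z_2=9]  = 18
Z_4 = 2·Z_3 + Z_2 + Z_1  [with Z_3=18, Z_2=9, Z_1=-3]  = 42

42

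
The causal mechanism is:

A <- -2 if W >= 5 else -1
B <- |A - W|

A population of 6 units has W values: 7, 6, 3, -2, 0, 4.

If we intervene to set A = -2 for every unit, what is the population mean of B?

Every unit gets A=-2 under the intervention. B values become 9, 8, 5, 0, 2, 6; E[B|do(A=-2)] = 5.

5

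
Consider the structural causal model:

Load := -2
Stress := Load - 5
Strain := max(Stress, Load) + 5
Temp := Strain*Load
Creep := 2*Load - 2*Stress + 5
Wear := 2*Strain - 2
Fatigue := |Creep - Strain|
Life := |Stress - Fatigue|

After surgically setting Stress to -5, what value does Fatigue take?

Under do(Stress=-5), the mechanism Stress := Load - 5 is discarded; Stress is fixed at -5.
Strain = max(Stress, Load) + 5  [with Stress=-5, Load=-2]  = 3
Creep = 2*Load - 2*Stress + 5  [with Load=-2, Stress=-5]  = 11
Fatigue = |Creep - Strain|  [with Creep=11, Strain=3]  = 8

8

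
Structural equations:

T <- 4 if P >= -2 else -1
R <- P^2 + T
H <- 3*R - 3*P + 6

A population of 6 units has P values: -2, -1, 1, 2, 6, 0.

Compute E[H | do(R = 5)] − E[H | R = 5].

-3

Every unit gets R=5 under the intervention. H values become 27, 24, 18, 15, 3, 21; E[H|do(R=5)] = 18.
Conditioning on R=5 selects the 2 unit(s) with P ∈ {-1, 1}. Their H values: 24, 18. Mean = 21.
Difference = 18 − 21 = -3.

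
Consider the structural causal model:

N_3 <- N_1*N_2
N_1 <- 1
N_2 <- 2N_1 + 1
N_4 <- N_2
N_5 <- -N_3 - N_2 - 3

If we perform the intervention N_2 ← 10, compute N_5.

-23

do(N_2=10) replaces the equation N_2 <- 2N_1 + 1 with the constant N_2 = 10.
N_3 = N_1*N_2  [with N_1=1, N_2=10]  = 10
N_5 = -N_3 - N_2 - 3  [with N_3=10, N_2=10]  = -23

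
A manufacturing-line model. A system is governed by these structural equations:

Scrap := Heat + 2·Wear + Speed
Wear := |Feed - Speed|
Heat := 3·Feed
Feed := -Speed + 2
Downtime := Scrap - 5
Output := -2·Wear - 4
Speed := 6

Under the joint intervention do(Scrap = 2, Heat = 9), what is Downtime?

-3

The joint intervention fixes Scrap = 2, Heat = 9, removing each variable's own equation.
Downtime = Scrap - 5  [with Scrap=2]  = -3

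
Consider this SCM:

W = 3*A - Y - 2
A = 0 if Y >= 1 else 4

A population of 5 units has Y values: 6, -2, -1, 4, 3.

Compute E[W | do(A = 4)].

The intervention sets A=4 in all 5 units regardless of Y. Recomputing W per unit gives 4, 12, 11, 6, 7; average 8.

8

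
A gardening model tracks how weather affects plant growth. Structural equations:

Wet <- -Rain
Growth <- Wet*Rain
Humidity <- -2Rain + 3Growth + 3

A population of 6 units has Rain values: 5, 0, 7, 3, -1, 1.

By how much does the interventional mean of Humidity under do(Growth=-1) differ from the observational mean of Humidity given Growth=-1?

Every unit gets Growth=-1 under the intervention. Humidity values become -10, 0, -14, -6, 2, -2; E[Humidity|do(Growth=-1)] = -5.
Conditioning on Growth=-1 selects the 2 unit(s) with Rain ∈ {-1, 1}. Their Humidity values: 2, -2. Mean = 0.
Difference = -5 − 0 = -5.

-5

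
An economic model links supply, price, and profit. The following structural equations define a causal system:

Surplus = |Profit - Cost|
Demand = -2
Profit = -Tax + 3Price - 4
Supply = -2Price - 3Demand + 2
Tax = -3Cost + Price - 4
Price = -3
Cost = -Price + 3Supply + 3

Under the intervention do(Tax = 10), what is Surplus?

71

Under do(Tax=10), the mechanism Tax = -3Cost + Price - 4 is discarded; Tax is fixed at 10.
Supply = -2Price - 3Demand + 2  [with Price=-3, Demand=-2]  = 14
Cost = -Price + 3Supply + 3  [with Price=-3, Supply=14]  = 48
Profit = -Tax + 3Price - 4  [with Tax=10, Price=-3]  = -23
Surplus = |Profit - Cost|  [with Profit=-23, Cost=48]  = 71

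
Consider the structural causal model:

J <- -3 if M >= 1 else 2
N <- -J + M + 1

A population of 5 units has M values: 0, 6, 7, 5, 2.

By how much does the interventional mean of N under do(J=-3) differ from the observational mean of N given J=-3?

-1

Under do(J=-3), J's equation is replaced by J=-3 for every unit. Per-unit N: 4, 10, 11, 9, 6. Mean = 8.
Observing J=-3 restricts to units where J's equation naturally yields -3: M ∈ {6, 7, 5, 2}. In that subpopulation N = 10, 11, 9, 6, mean 9.
Difference = 8 − 9 = -1.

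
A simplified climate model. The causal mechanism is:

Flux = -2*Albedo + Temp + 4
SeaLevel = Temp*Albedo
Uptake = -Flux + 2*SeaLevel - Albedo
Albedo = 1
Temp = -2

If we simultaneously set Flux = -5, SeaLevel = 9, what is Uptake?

22

The joint intervention fixes Flux = -5, SeaLevel = 9, removing each variable's own equation.
Uptake = -Flux + 2*SeaLevel - Albedo  [with Flux=-5, SeaLevel=9, Albedo=1]  = 22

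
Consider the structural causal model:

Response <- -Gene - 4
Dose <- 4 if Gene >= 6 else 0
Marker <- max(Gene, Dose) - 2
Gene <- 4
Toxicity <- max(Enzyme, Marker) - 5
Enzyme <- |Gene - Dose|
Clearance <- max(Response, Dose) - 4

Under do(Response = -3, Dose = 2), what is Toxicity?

The joint intervention fixes Response = -3, Dose = 2, removing each variable's own equation.
Enzyme = |Gene - Dose|  [with Gene=4, Dose=2]  = 2
Marker = max(Gene, Dose) - 2  [with Gene=4, Dose=2]  = 2
Toxicity = max(Enzyme, Marker) - 5  [with Enzyme=2, Marker=2]  = -3

-3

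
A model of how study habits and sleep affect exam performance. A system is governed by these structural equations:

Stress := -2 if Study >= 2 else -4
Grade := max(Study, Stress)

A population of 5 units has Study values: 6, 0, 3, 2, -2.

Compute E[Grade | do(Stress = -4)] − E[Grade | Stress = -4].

Under do(Stress=-4), Stress's equation is replaced by Stress=-4 for every unit. Per-unit Grade: 6, 0, 3, 2, -2. Mean = 1.8.
Conditioning on Stress=-4 selects the 2 unit(s) with Study ∈ {0, -2}. Their Grade values: 0, -2. Mean = -1.
Difference = 1.8 − (-1) = 2.8.

2.8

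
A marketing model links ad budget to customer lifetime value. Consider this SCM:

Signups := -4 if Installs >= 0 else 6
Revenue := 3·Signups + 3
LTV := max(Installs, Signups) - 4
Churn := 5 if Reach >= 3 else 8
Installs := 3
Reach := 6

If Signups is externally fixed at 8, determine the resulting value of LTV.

4

The intervention breaks the incoming arrows to Signups: Signups := -4 if Installs >= 0 else 6 no longer applies, and Signups = 8.
LTV = max(Installs, Signups) - 4  [with Installs=3, Signups=8]  = 4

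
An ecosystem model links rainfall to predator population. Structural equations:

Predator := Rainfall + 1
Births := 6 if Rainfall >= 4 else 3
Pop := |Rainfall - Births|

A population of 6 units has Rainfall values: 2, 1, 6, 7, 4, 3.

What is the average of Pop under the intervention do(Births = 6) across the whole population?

2.5

The intervention sets Births=6 in all 6 units regardless of Rainfall. Recomputing Pop per unit gives 4, 5, 0, 1, 2, 3; average 2.5.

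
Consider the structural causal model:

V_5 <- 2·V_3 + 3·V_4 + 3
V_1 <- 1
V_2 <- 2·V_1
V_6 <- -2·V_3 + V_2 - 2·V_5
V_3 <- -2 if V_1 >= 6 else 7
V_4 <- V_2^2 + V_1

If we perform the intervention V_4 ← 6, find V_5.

35

Intervening sets V_4 = 6 and removes its equation (V_4 <- V_2^2 + V_1).
V_3 = -2 if V_1 >= 6 else 7  [with V_1=1]  = 7
V_5 = 2·V_3 + 3·V_4 + 3  [with V_3=7, V_4=6]  = 35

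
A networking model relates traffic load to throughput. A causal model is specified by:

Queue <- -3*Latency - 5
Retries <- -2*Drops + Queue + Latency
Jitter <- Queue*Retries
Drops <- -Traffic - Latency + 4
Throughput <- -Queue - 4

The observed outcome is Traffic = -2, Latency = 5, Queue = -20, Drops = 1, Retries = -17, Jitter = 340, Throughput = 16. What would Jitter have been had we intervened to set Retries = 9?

The intervention breaks the incoming arrows to Retries: Retries <- -2*Drops + Queue + Latency no longer applies, and Retries = 9.
Queue = -3*Latency - 5  [with Latency=5]  = -20
Jitter = Queue*Retries  [with Queue=-20, Retries=9]  = -180

-180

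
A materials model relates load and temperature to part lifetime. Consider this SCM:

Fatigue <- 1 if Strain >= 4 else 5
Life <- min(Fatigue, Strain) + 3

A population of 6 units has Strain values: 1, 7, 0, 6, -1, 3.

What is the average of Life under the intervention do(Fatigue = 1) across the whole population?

Every unit gets Fatigue=1 under the intervention. Life values become 4, 4, 3, 4, 2, 4; E[Life|do(Fatigue=1)] = 3.5.

3.5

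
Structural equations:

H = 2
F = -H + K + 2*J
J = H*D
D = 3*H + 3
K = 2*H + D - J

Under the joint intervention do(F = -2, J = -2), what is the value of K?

15

Under do(F = -2, J = -2), each intervened variable's structural equation is replaced by its fixed value.
D = 3*H + 3  [with H=2]  = 9
K = 2*H + D - J  [with H=2, D=9, J=-2]  = 15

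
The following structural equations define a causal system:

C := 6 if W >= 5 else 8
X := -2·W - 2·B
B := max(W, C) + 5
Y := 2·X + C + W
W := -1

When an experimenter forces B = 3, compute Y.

do(B=3) replaces the equation B := max(W, C) + 5 with the constant B = 3.
C = 6 if W >= 5 else 8  [with W=-1]  = 8
X = -2·W - 2·B  [with W=-1, B=3]  = -4
Y = 2·X + C + W  [with X=-4, C=8, W=-1]  = -1

-1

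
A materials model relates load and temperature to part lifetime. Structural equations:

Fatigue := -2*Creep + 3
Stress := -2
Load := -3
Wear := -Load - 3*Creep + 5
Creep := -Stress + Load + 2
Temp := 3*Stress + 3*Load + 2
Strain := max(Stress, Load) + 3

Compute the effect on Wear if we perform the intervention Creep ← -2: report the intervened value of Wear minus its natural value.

The intervention breaks the incoming arrows to Creep: Creep := -Stress + Load + 2 no longer applies, and Creep = -2.
Wear = -Load - 3*Creep + 5  [with Load=-3, Creep=-2]  = 14
Without intervention: Creep = -Stress + Load + 2  [with Stress=-2, Load=-3]  = 1; Wear = -Load - 3*Creep + 5  [with Load=-3, Creep=1]  = 5.
Change = 14 − 5 = 9.

9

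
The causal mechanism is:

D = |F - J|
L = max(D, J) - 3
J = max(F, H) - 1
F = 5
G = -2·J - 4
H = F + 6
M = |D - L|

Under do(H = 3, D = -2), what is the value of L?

1

The joint intervention fixes H = 3, D = -2, removing each variable's own equation.
J = max(F, H) - 1  [with F=5, H=3]  = 4
L = max(D, J) - 3  [with D=-2, J=4]  = 1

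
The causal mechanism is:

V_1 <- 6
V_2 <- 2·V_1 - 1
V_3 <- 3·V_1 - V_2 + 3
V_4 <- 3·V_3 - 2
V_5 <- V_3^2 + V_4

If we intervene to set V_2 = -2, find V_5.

do(V_2=-2) replaces the equation V_2 <- 2·V_1 - 1 with the constant V_2 = -2.
V_3 = 3·V_1 - V_2 + 3  [with V_1=6, V_2=-2]  = 23
V_4 = 3·V_3 - 2  [with V_3=23]  = 67
V_5 = V_3^2 + V_4  [with V_3=23, V_4=67]  = 596

596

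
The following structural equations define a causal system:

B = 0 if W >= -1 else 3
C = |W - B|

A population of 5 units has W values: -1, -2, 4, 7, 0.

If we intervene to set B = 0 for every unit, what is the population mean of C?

2.8

do(B=0) breaks B's dependence on W. With B=0 fixed, C across the units is 1, 2, 4, 7, 0, mean 2.8.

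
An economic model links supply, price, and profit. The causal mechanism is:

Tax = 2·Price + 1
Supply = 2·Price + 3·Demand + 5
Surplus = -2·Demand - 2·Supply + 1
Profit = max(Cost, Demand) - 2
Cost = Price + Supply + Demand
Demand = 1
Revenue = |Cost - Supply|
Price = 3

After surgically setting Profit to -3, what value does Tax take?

Intervening sets Profit = -3 and removes its equation (Profit = max(Cost, Demand) - 2).
Since Tax is not a descendant of the intervened variable, it is unaffected.
Tax = 2·Price + 1  [with Price=3]  = 7

7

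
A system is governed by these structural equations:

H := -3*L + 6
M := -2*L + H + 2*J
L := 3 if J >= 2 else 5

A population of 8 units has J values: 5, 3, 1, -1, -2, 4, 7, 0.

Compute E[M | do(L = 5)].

-14.75

Under do(L=5), L's equation is replaced by L=5 for every unit. Per-unit M: -9, -13, -17, -21, -23, -11, -5, -19. Mean = -14.75.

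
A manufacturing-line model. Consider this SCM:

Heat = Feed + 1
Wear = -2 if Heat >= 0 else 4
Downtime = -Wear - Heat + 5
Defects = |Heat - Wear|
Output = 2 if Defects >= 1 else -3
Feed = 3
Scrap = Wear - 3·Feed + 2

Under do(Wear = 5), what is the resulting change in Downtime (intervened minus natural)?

-7

The intervention breaks the incoming arrows to Wear: Wear = -2 if Heat >= 0 else 4 no longer applies, and Wear = 5.
Heat = Feed + 1  [with Feed=3]  = 4
Downtime = -Wear - Heat + 5  [with Wear=5, Heat=4]  = -4
Without intervention: Heat = Feed + 1  [with Feed=3]  = 4; Wear = -2 if Heat >= 0 else 4  [with Heat=4]  = -2; Downtime = -Wear - Heat + 5  [with Wear=-2, Heat=4]  = 3.
Change = -4 − 3 = -7.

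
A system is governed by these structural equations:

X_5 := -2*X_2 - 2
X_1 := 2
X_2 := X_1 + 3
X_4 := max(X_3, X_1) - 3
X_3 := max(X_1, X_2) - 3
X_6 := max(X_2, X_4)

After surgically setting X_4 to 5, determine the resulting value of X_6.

5

Under do(X_4=5), the mechanism X_4 := max(X_3, X_1) - 3 is discarded; X_4 is fixed at 5.
X_2 = X_1 + 3  [with X_1=2]  = 5
X_6 = max(X_2, X_4)  [with X_2=5, X_4=5]  = 5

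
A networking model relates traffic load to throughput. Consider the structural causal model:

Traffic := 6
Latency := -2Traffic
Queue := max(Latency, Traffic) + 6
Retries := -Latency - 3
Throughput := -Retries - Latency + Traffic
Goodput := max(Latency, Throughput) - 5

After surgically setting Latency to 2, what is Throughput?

do(Latency=2) replaces the equation Latency := -2Traffic with the constant Latency = 2.
Retries = -Latency - 3  [with Latency=2]  = -5
Throughput = -Retries - Latency + Traffic  [with Retries=-5, Latency=2, Traffic=6]  = 9

9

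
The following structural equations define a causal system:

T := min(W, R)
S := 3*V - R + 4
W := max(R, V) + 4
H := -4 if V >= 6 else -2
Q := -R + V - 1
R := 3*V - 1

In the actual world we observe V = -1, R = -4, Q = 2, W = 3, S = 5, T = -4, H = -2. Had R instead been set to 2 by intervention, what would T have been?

Under do(R=2), the mechanism R := 3*V - 1 is discarded; R is fixed at 2.
W = max(R, V) + 4  [with R=2, V=-1]  = 6
T = min(W, R)  [with W=6, R=2]  = 2

2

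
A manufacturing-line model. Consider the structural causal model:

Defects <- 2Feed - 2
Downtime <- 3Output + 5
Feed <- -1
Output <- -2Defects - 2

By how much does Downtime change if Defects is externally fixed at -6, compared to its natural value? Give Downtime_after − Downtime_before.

Under do(Defects=-6), the mechanism Defects <- 2Feed - 2 is discarded; Defects is fixed at -6.
Output = -2Defects - 2  [with Defects=-6]  = 10
Downtime = 3Output + 5  [with Output=10]  = 35
Without intervention: Defects = 2Feed - 2  [with Feed=-1]  = -4; Output = -2Defects - 2  [with Defects=-4]  = 6; Downtime = 3Output + 5  [with Output=6]  = 23.
Change = 35 − 23 = 12.

12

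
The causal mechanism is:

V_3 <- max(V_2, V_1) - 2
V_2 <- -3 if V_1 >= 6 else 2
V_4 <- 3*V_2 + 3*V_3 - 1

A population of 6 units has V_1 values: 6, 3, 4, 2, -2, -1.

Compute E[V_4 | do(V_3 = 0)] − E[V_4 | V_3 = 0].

-2.5

The intervention sets V_3=0 in all 6 units regardless of V_1. Recomputing V_4 per unit gives -10, 5, 5, 5, 5, 5; average 2.5.
E[V_4|V_3=0] averages over only the 3 units with V_3=0 (V_1 = 2, -2, -1): V_4 = 5, 5, 5, mean 5.
Difference = 2.5 − 5 = -2.5.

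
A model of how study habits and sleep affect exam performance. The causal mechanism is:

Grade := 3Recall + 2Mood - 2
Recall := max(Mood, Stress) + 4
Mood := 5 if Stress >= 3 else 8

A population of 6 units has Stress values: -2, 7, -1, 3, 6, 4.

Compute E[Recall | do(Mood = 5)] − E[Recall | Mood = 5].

-0.25

do(Mood=5) breaks Mood's dependence on Stress. With Mood=5 fixed, Recall across the units is 9, 11, 9, 9, 10, 9, mean 9.5.
Observing Mood=5 restricts to units where Mood's equation naturally yields 5: Stress ∈ {7, 3, 6, 4}. In that subpopulation Recall = 11, 9, 10, 9, mean 9.75.
Difference = 9.5 − 9.75 = -0.25.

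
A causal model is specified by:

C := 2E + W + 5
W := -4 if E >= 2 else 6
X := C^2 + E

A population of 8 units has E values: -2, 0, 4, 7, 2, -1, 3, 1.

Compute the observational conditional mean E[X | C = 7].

49.5

E[X|C=7] averages over only the 2 units with C=7 (E = -2, 3): X = 47, 52, mean 49.5.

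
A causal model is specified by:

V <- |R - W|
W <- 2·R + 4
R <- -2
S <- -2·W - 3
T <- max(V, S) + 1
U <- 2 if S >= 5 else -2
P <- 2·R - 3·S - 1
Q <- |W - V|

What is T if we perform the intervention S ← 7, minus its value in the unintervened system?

5

Under do(S=7), the mechanism S <- -2·W - 3 is discarded; S is fixed at 7.
W = 2·R + 4  [with R=-2]  = 0
V = |R - W|  [with R=-2, W=0]  = 2
T = max(V, S) + 1  [with V=2, S=7]  = 8
Without intervention: W = 2·R + 4  [with R=-2]  = 0; V = |R - W|  [with R=-2, W=0]  = 2; S = -2·W - 3  [with W=0]  = -3; T = max(V, S) + 1  [with V=2, S=-3]  = 3.
Change = 8 − 3 = 5.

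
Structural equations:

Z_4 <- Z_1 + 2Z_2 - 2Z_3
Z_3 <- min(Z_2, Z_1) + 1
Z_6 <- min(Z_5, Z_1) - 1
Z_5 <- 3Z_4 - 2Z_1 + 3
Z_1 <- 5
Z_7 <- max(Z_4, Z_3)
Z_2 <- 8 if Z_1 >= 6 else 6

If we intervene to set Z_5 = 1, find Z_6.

0

The intervention breaks the incoming arrows to Z_5: Z_5 <- 3Z_4 - 2Z_1 + 3 no longer applies, and Z_5 = 1.
Z_6 = min(Z_5, Z_1) - 1  [with Z_5=1, Z_1=5]  = 0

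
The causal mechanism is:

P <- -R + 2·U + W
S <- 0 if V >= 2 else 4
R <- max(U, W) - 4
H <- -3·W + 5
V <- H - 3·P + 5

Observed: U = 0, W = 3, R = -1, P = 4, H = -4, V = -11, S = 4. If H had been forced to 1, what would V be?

The intervention breaks the incoming arrows to H: H <- -3·W + 5 no longer applies, and H = 1.
R = max(U, W) - 4  [with U=0, W=3]  = -1
P = -R + 2·U + W  [with R=-1, U=0, W=3]  = 4
V = H - 3·P + 5  [with H=1, P=4]  = -6

-6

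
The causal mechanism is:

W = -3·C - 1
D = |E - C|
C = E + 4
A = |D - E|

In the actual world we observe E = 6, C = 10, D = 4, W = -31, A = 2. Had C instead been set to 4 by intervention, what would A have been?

do(C=4) replaces the equation C = E + 4 with the constant C = 4.
D = |E - C|  [with E=6, C=4]  = 2
A = |D - E|  [with D=2, E=6]  = 4

4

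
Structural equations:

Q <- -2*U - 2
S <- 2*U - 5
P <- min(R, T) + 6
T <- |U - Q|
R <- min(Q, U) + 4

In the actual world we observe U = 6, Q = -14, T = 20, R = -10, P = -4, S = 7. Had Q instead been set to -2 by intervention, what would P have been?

do(Q=-2) replaces the equation Q <- -2*U - 2 with the constant Q = -2.
T = |U - Q|  [with U=6, Q=-2]  = 8
R = min(Q, U) + 4  [with Q=-2, U=6]  = 2
P = min(R, T) + 6  [with R=2, T=8]  = 8

8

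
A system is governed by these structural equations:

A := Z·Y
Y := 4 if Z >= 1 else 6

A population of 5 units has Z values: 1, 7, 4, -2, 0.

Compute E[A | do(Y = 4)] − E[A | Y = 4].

-8

The intervention sets Y=4 in all 5 units regardless of Z. Recomputing A per unit gives 4, 28, 16, -8, 0; average 8.
Observing Y=4 restricts to units where Y's equation naturally yields 4: Z ∈ {1, 7, 4}. In that subpopulation A = 4, 28, 16, mean 16.
Difference = 8 − 16 = -8.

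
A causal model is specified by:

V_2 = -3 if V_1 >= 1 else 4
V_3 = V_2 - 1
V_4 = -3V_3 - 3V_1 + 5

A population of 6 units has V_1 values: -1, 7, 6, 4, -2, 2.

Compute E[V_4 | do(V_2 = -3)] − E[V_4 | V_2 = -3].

6.25

Under do(V_2=-3), V_2's equation is replaced by V_2=-3 for every unit. Per-unit V_4: 20, -4, -1, 5, 23, 11. Mean = 9.
E[V_4|V_2=-3] averages over only the 4 units with V_2=-3 (V_1 = 7, 6, 4, 2): V_4 = -4, -1, 5, 11, mean 2.75.
Difference = 9 − 2.75 = 6.25.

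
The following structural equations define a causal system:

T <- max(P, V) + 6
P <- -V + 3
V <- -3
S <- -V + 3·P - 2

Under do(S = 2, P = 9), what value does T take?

Setting S = 2, P = 9 by intervention discards those variables' equations.
T = max(P, V) + 6  [with P=9, V=-3]  = 15

15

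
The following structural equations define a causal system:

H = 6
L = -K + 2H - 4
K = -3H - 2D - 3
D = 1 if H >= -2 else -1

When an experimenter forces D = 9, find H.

6

Under do(D=9), the mechanism D = 1 if H >= -2 else -1 is discarded; D is fixed at 9.
H is not downstream of the intervention, so its value is determined by the original equations.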